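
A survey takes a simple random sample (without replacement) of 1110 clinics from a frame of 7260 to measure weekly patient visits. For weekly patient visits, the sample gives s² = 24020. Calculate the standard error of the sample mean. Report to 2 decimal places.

Under SRS without replacement, Var(ȳ) = (1 − f)·s²/n with f = n/N = 1110/7260 = 0.15289256.
Var(ȳ) = (1 − 0.15289256)·24020/1110 = 0.84710744·21.63964 = 18.3311.
SE(ȳ) = √(18.3311) = 4.28.

4.28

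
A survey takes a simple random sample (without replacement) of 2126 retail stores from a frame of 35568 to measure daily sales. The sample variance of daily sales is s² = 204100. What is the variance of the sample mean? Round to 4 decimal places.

Under SRS without replacement, Var(ȳ) = (1 − f)·s²/n with f = n/N = 2126/35568 = 0.05977283.
Var(ȳ) = (1 − 0.05977283)·204100/2126 = 0.94022717·96.001881 = 90.263577.

90.2636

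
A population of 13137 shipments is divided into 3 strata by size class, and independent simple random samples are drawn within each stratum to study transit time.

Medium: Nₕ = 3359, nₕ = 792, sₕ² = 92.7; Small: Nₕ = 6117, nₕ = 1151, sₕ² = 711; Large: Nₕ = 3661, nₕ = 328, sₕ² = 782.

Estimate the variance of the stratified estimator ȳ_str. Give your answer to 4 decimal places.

Var(ȳ_str) = Σₕ Wₕ²(1 − fₕ)sₕ²/nₕ with Wₕ = Nₕ/N, N = 13137.
Medium: Wₕ = 0.25569004; term = 0.25569004²·(1 − 0.23578446)·92.7/792 = 0.0058478743.
Small: Wₕ = 0.46563142; term = 0.46563142²·(1 − 0.18816413)·711/1151 = 0.10872942.
Large: Wₕ = 0.27867854; term = 0.27867854²·(1 − 0.08959301)·782/328 = 0.16856816.
Sum = 0.28314545.

0.2831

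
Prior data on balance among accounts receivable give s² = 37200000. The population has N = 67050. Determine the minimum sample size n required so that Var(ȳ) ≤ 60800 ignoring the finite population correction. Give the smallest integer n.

612

Without fpc, n₀ = s²/D = 37200000/60800 = 611.8421.
Rounding up, n = 612.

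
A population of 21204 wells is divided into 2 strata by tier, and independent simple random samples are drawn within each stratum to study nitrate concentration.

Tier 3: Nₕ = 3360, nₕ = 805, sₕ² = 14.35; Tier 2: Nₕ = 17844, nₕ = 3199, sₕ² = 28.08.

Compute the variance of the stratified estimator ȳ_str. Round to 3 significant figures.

0.00544

Var(ȳ_str) = Σₕ Wₕ²(1 − fₕ)sₕ²/nₕ with Wₕ = Nₕ/N, N = 21204.
Tier 3: Wₕ = 0.15846067; term = 0.15846067²·(1 − 0.23958333)·14.35/805 = 3.4036948 × 10^-4.
Tier 2: Wₕ = 0.84153933; term = 0.84153933²·(1 − 0.17927595)·28.08/3199 = 0.0051018638.
Sum = 0.0054422333.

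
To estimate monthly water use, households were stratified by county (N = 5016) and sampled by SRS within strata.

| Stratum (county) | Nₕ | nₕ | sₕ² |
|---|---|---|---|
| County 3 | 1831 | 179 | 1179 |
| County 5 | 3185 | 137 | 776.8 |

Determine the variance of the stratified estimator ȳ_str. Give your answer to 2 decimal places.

Var(ȳ_str) = Σₕ Wₕ²(1 − fₕ)sₕ²/nₕ with Wₕ = Nₕ/N, N = 5016.
County 3: Wₕ = 0.36503190; term = 0.36503190²·(1 − 0.09776079)·1179/179 = 0.79185216.
County 5: Wₕ = 0.63496810; term = 0.63496810²·(1 − 0.04301413)·776.8/137 = 2.1877515.
Sum = 2.9796037.

2.98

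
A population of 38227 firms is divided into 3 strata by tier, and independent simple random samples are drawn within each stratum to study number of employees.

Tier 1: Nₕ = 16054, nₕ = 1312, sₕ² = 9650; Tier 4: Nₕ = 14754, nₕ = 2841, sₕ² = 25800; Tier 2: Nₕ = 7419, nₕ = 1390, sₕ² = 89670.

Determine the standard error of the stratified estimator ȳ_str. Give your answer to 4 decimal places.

2.0635

Var(ȳ_str) = Σₕ Wₕ²(1 − fₕ)sₕ²/nₕ with Wₕ = Nₕ/N, N = 38227.
Tier 1: Wₕ = 0.41996495; term = 0.41996495²·(1 − 0.08172418)·9650/1312 = 1.191222.
Tier 4: Wₕ = 0.38595757; term = 0.38595757²·(1 − 0.19255795)·25800/2841 = 1.0922925.
Tier 2: Wₕ = 0.19407748; term = 0.19407748²·(1 − 0.18735679)·89670/1390 = 1.9746157.
Sum = 4.2581302.
SE = √(4.2581302) = 2.0635.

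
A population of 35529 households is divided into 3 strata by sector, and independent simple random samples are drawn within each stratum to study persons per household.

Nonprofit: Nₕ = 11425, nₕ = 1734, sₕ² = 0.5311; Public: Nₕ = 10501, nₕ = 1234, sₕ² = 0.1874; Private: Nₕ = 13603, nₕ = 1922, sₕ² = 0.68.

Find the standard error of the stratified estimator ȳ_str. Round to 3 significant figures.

0.00912

Var(ȳ_str) = Σₕ Wₕ²(1 − fₕ)sₕ²/nₕ with Wₕ = Nₕ/N, N = 35529.
Nonprofit: Wₕ = 0.32156830; term = 0.32156830²·(1 − 0.15177243)·0.5311/1734 = 2.686495 × 10^-5.
Public: Wₕ = 0.29556137; term = 0.29556137²·(1 − 0.11751262)·0.1874/1234 = 1.1707341 × 10^-5.
Private: Wₕ = 0.38287033; term = 0.38287033²·(1 − 0.14129236)·0.68/1922 = 4.453529 × 10^-5.
Sum = 8.3107581 × 10^-5.
SE = √(8.3107581 × 10^-5) = 0.00912.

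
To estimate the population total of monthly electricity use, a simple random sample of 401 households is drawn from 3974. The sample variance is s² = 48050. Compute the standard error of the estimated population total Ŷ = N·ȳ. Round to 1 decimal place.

41248.2

Var(Ŷ) = N²·Var(ȳ) = N²·(1 − n/N)·s²/n.
f = 401/3974 = 0.10090589; Var(ȳ) = 0.89909411·48050/401 = 107.73434.
Var(Ŷ) = 3974² · 107.73434 = 1.7014135 × 10^9.
SE(Ŷ) = √(1.7014135 × 10^9) = 41248.2.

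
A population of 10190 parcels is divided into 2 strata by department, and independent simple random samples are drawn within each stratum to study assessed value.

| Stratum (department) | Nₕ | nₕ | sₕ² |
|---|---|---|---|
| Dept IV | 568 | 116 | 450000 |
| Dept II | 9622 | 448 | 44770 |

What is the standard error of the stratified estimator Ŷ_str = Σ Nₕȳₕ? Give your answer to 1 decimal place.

Var(Ŷ_str) = Σₕ Nₕ²(1 − fₕ)sₕ²/nₕ.
Dept IV: 568²·(1 − 116/568)·450000/116 = 9.9595862 × 10^8.
Dept II: 9622²·(1 − 448/9622)·44770/448 = 8.8213117 × 10^9.
Sum = 9.8172703 × 10^9.
SE = √(9.8172703 × 10^9) = 99082.1.

99082.1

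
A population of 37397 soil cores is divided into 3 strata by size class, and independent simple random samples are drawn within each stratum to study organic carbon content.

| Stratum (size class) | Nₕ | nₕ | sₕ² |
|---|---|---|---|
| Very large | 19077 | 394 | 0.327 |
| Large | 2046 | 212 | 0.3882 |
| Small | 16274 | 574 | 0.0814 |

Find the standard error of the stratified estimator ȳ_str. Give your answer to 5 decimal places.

Var(ȳ_str) = Σₕ Wₕ²(1 − fₕ)sₕ²/nₕ with Wₕ = Nₕ/N, N = 37397.
Very large: Wₕ = 0.51012113; term = 0.51012113²·(1 − 0.02065314)·0.327/394 = 2.1151185 × 10^-4.
Large: Wₕ = 0.05471027; term = 0.05471027²·(1 − 0.10361681)·0.3882/212 = 4.9130491 × 10^-6.
Small: Wₕ = 0.43516860; term = 0.43516860²·(1 − 0.03527098)·0.0814/574 = 2.5907944 × 10^-5.
Sum = 2.4233284 × 10^-4.
SE = √(2.4233284 × 10^-4) = 0.01557.

0.01557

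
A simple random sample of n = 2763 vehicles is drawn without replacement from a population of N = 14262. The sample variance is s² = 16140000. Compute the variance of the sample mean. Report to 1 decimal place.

4709.8

Under SRS without replacement, Var(ȳ) = (1 − f)·s²/n with f = n/N = 2763/14262 = 0.19373159.
Var(ȳ) = (1 − 0.19373159)·16140000/2763 = 0.80626841·5841.4767 = 4709.7981.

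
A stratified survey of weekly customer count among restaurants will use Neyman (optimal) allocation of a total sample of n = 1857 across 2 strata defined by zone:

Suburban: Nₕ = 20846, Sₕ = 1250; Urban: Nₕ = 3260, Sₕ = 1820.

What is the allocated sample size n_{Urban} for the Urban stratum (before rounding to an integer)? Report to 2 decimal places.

344.41

Neyman allocation: nₕ = n·NₕSₕ / Σⱼ NⱼSⱼ.
Σ NⱼSⱼ = 20846·1250 + 3260·1820 = 3.19907 × 10^7.
n_{Urban} = 1857·3260·1820 / (3.19907 × 10^7) = 344.41.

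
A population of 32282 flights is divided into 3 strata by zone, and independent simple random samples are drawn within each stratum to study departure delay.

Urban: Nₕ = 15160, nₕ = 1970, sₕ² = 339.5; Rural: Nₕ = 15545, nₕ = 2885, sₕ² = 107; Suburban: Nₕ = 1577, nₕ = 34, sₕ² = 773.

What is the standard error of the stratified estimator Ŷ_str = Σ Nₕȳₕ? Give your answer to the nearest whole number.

9853

Var(Ŷ_str) = Σₕ Nₕ²(1 − fₕ)sₕ²/nₕ.
Urban: 15160²·(1 − 1970/15160)·339.5/1970 = 3.4460181 × 10^7.
Rural: 15545²·(1 − 2885/15545)·107/2885 = 7.2989837 × 10^6.
Suburban: 1577²·(1 − 34/1577)·773/34 = 5.5322041 × 10^7.
Sum = 9.7081206 × 10^7.
SE = √(9.7081206 × 10^7) = 9853.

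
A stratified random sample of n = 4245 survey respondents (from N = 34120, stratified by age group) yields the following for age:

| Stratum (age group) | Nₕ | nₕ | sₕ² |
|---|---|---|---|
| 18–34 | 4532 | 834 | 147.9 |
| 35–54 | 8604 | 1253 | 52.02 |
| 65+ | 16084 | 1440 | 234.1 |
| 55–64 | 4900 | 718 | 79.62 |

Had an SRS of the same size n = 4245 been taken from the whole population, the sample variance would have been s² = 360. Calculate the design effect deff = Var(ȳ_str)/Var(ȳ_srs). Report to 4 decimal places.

Var(ȳ_str) = Σ Wₕ²(1−fₕ)sₕ²/nₕ with Wₕ = Nₕ/34120:
  18–34: (4532/34120)²·(1−834/4532)·147.9/834 = 0.0025529416
  35–54: (8604/34120)²·(1−1253/8604)·52.02/1253 = 0.0022555271
  65+: (16084/34120)²·(1−1440/16084)·234.1/1440 = 0.032890817
  55–64: (4900/34120)²·(1−718/4900)·79.62/718 = 0.00195191
  → Var(ȳ_str) = 0.039651196.
Var(ȳ_srs) = (1 − 4245/34120)·360/4245 = 0.074254657.
deff = 0.039651196 / 0.074254657 = 0.5340.

0.5340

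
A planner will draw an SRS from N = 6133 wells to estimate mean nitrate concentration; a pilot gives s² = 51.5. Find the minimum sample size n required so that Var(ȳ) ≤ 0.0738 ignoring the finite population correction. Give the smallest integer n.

Without fpc, n₀ = s²/D = 51.5/0.0738 = 697.8320.
Rounding up, n = 698.

698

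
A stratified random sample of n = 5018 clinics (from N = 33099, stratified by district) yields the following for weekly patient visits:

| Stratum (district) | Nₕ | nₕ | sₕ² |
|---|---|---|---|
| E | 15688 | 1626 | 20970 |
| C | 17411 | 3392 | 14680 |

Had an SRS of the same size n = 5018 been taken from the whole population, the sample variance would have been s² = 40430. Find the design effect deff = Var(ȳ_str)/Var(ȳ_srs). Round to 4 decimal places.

Var(ȳ_str) = Σ Wₕ²(1−fₕ)sₕ²/nₕ with Wₕ = Nₕ/33099:
  E: (15688/33099)²·(1−1626/15688)·20970/1626 = 2.5969454
  C: (17411/33099)²·(1−3392/17411)·14680/3392 = 0.96423128
  → Var(ȳ_str) = 3.5611767.
Var(ȳ_srs) = (1 − 5018/33099)·40430/5018 = 6.8355078.
deff = 3.5611767 / 6.8355078 = 0.5210.

0.5210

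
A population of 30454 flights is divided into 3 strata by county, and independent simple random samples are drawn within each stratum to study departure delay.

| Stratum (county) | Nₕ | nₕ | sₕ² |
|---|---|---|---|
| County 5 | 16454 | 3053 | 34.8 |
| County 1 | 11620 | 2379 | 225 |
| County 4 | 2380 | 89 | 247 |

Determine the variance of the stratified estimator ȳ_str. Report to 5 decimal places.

Var(ȳ_str) = Σₕ Wₕ²(1 − fₕ)sₕ²/nₕ with Wₕ = Nₕ/N, N = 30454.
County 5: Wₕ = 0.54029027; term = 0.54029027²·(1 − 0.18554759)·34.8/3053 = 0.0027100197.
County 1: Wₕ = 0.38155907; term = 0.38155907²·(1 − 0.20473322)·225/2379 = 0.010950261.
County 4: Wₕ = 0.07815065; term = 0.07815065²·(1 − 0.03739496)·247/89 = 0.016316248.
Sum = 0.029976529.

0.02998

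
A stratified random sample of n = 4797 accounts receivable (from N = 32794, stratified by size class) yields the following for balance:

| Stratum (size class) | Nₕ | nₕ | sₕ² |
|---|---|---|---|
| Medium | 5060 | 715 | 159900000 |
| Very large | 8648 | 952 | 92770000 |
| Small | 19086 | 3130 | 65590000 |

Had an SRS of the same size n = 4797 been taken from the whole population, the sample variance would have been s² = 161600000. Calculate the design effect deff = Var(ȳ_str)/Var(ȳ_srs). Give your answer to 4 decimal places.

Var(ȳ_str) = Σ Wₕ²(1−fₕ)sₕ²/nₕ with Wₕ = Nₕ/32794:
  Medium: (5060/32794)²·(1−715/5060)·159900000/715 = 4571.8707
  Very large: (8648/32794)²·(1−952/8648)·92770000/952 = 6030.6283
  Small: (19086/32794)²·(1−3130/19086)·65590000/3130 = 5933.9442
  → Var(ȳ_str) = 16536.443.
Var(ȳ_srs) = (1 − 4797/32794)·161600000/4797 = 28759.991.
deff = 16536.443 / 28759.991 = 0.5750.

0.5750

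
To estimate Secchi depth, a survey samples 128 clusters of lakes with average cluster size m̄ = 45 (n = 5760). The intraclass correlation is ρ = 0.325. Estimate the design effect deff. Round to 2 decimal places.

15.30

deff = 1 + (45 − 1)·0.325 = 1 + 14.3 = 15.3.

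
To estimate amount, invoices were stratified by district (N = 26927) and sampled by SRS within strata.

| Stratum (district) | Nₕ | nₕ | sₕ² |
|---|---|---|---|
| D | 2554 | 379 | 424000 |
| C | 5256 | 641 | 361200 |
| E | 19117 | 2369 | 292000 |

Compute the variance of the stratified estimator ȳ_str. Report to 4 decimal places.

Var(ȳ_str) = Σₕ Wₕ²(1 − fₕ)sₕ²/nₕ with Wₕ = Nₕ/N, N = 26927.
D: Wₕ = 0.09484904; term = 0.09484904²·(1 − 0.14839468)·424000/379 = 8.5709875.
C: Wₕ = 0.19519441; term = 0.19519441²·(1 − 0.12195586)·361200/641 = 18.85128.
E: Wₕ = 0.70995655; term = 0.70995655²·(1 − 0.12392112)·292000/2369 = 54.428271.
Sum = 81.850539.

81.8505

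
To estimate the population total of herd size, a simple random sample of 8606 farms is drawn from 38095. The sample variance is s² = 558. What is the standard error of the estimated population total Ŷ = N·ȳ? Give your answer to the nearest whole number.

8535

Var(Ŷ) = N²·Var(ȳ) = N²·(1 − n/N)·s²/n.
f = 8606/38095 = 0.22590891; Var(ȳ) = 0.77409109·558/8606 = 0.050190893.
Var(Ŷ) = 38095² · 0.050190893 = 7.2838481 × 10^7.
SE(Ŷ) = √(7.2838481 × 10^7) = 8535.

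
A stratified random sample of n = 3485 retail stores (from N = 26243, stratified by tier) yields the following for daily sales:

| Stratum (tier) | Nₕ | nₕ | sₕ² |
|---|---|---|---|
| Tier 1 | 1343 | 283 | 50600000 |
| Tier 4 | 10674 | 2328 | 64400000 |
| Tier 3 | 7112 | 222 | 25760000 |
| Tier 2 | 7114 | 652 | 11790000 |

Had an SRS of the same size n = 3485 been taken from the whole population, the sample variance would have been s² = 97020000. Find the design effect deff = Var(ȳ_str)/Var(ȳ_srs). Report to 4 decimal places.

Var(ȳ_str) = Σ Wₕ²(1−fₕ)sₕ²/nₕ with Wₕ = Nₕ/26243:
  Tier 1: (1343/26243)²·(1−283/1343)·50600000/283 = 369.58897
  Tier 4: (10674/26243)²·(1−2328/10674)·64400000/2328 = 3578.3392
  Tier 3: (7112/26243)²·(1−222/7112)·25760000/222 = 8256.137
  Tier 2: (7114/26243)²·(1−652/7114)·11790000/652 = 1207.0356
  → Var(ȳ_str) = 13411.101.
Var(ȳ_srs) = (1 − 3485/26243)·97020000/3485 = 24142.325.
deff = 13411.101 / 24142.325 = 0.5555.

0.5555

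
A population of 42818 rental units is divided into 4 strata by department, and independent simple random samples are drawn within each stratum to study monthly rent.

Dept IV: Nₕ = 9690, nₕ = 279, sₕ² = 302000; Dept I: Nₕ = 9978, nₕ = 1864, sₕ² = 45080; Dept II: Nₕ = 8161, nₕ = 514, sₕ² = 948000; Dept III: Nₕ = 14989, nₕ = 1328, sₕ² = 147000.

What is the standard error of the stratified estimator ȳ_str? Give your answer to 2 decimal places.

11.40

Var(ȳ_str) = Σₕ Wₕ²(1 − fₕ)sₕ²/nₕ with Wₕ = Nₕ/N, N = 42818.
Dept IV: Wₕ = 0.22630669; term = 0.22630669²·(1 − 0.02879257)·302000/279 = 53.840556.
Dept I: Wₕ = 0.23303284; term = 0.23303284²·(1 − 0.18681098)·45080/1864 = 1.0679815.
Dept II: Wₕ = 0.19059741; term = 0.19059741²·(1 − 0.06298248)·948000/514 = 62.780812.
Dept III: Wₕ = 0.35006306; term = 0.35006306²·(1 − 0.08859831)·147000/1328 = 12.362937.
Sum = 130.05229.
SE = √(130.05229) = 11.40.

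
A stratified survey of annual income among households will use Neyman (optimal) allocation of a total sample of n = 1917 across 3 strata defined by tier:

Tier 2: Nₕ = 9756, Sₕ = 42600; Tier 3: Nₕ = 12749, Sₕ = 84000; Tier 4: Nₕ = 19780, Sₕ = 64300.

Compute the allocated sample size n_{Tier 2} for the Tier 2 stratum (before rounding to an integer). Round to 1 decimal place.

288.8

Neyman allocation: nₕ = n·NₕSₕ / Σⱼ NⱼSⱼ.
Σ NⱼSⱼ = 9756·42600 + 12749·84000 + 19780·64300 = 2.7583756 × 10^9.
n_{Tier 2} = 1917·9756·42600 / (2.7583756 × 10^9) = 288.8.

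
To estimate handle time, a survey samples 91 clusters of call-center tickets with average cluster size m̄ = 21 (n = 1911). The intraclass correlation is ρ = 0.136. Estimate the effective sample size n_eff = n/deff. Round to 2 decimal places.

513.71

deff = 1 + (21 − 1)·0.136 = 1 + 2.72 = 3.72.
n_eff = 1911 / 3.72 = 513.71.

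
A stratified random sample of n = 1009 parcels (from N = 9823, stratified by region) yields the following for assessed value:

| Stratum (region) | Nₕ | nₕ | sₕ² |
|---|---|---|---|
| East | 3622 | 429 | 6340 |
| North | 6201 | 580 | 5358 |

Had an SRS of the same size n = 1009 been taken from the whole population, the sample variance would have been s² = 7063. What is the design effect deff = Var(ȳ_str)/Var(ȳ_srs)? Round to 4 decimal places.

0.8133

Var(ȳ_str) = Σ Wₕ²(1−fₕ)sₕ²/nₕ with Wₕ = Nₕ/9823:
  East: (3622/9823)²·(1−429/3622)·6340/429 = 1.7712956
  North: (6201/9823)²·(1−580/6201)·5358/580 = 3.3370425
  → Var(ȳ_str) = 5.1083381.
Var(ȳ_srs) = (1 − 1009/9823)·7063/1009 = 6.2809732.
deff = 5.1083381 / 6.2809732 = 0.8133.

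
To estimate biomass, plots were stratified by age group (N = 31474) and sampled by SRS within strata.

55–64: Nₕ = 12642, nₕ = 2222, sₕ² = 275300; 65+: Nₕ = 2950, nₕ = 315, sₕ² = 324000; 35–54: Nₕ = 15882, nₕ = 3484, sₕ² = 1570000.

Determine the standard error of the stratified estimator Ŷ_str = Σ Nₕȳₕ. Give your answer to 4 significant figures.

Var(Ŷ_str) = Σₕ Nₕ²(1 − fₕ)sₕ²/nₕ.
55–64: 12642²·(1 − 2222/12642)·275300/2222 = 1.6320959 × 10^10.
65+: 2950²·(1 − 315/2950)·324000/315 = 7.9953429 × 10^9.
35–54: 15882²·(1 − 3484/15882)·1570000/3484 = 8.8731603 × 10^10.
Sum = 1.130479 × 10^11.
SE = √(1.130479 × 10^11) = 336200.

336200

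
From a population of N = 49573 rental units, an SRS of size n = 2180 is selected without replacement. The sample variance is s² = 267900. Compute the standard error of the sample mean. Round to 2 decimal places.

10.84

Under SRS without replacement, Var(ȳ) = (1 − f)·s²/n with f = n/N = 2180/49573 = 0.04397555.
Var(ȳ) = (1 − 0.04397555)·267900/2180 = 0.95602445·122.88991 = 117.48576.
SE(ȳ) = √(117.48576) = 10.84.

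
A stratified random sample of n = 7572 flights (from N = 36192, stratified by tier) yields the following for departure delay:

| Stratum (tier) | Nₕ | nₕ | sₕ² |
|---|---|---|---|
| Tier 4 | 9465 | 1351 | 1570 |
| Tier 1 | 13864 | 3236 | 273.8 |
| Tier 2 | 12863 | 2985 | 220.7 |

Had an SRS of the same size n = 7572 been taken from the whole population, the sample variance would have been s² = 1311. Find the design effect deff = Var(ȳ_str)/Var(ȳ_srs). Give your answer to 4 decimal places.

0.6196

Var(ȳ_str) = Σ Wₕ²(1−fₕ)sₕ²/nₕ with Wₕ = Nₕ/36192:
  Tier 4: (9465/36192)²·(1−1351/9465)·1570/1351 = 0.068135706
  Tier 1: (13864/36192)²·(1−3236/13864)·273.8/3236 = 0.009517872
  Tier 2: (12863/36192)²·(1−2985/12863)·220.7/2985 = 0.0071720634
  → Var(ȳ_str) = 0.084825641.
Var(ȳ_srs) = (1 − 7572/36192)·1311/7572 = 0.1369144.
deff = 0.084825641 / 0.1369144 = 0.6196.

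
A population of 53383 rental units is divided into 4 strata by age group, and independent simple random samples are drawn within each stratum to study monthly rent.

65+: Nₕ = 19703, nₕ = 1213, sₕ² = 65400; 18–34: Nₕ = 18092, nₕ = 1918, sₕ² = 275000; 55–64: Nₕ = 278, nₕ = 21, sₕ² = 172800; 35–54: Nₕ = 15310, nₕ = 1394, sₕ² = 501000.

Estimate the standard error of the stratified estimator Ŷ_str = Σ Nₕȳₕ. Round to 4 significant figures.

372500

Var(Ŷ_str) = Σₕ Nₕ²(1 − fₕ)sₕ²/nₕ.
65+: 19703²·(1 − 1213/19703)·65400/1213 = 1.9642023 × 10^10.
18–34: 18092²·(1 − 1918/18092)·275000/1918 = 4.1955423 × 10^10.
55–64: 278²·(1 − 21/278)·172800/21 = 5.8789851 × 10^8.
35–54: 15310²·(1 − 1394/15310)·501000/1394 = 7.6571043 × 10^10.
Sum = 1.3875639 × 10^11.
SE = √(1.3875639 × 10^11) = 372500.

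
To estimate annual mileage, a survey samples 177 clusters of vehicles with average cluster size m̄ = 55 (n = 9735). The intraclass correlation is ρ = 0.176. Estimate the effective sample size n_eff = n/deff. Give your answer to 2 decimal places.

deff = 1 + (55 − 1)·0.176 = 1 + 9.504 = 10.504.
n_eff = 9735 / 10.504 = 926.79.

926.79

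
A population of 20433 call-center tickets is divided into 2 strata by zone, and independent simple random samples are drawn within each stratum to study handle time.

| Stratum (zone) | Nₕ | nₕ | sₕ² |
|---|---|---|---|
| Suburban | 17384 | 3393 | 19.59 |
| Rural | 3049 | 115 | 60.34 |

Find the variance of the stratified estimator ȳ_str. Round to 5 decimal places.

0.01461

Var(ȳ_str) = Σₕ Wₕ²(1 − fₕ)sₕ²/nₕ with Wₕ = Nₕ/N, N = 20433.
Suburban: Wₕ = 0.85078060; term = 0.85078060²·(1 − 0.19517948)·19.59/3393 = 0.0033634485.
Rural: Wₕ = 0.14921940; term = 0.14921940²·(1 − 0.03771728)·60.34/115 = 0.011242444.
Sum = 0.014605893.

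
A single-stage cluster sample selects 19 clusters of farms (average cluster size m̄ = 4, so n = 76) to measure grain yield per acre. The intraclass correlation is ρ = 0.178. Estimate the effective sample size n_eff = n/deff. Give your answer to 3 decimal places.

49.544

deff = 1 + (4 − 1)·0.178 = 1 + 0.534 = 1.534.
n_eff = 76 / 1.534 = 49.544.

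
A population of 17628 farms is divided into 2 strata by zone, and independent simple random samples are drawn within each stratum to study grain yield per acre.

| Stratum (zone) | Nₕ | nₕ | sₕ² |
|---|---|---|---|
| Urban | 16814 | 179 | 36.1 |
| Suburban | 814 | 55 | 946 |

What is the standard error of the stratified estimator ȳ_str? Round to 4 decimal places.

Var(ȳ_str) = Σₕ Wₕ²(1 − fₕ)sₕ²/nₕ with Wₕ = Nₕ/N, N = 17628.
Urban: Wₕ = 0.95382346; term = 0.95382346²·(1 − 0.01064589)·36.1/179 = 0.18152729.
Suburban: Wₕ = 0.04617654; term = 0.04617654²·(1 − 0.06756757)·946/55 = 0.034197042.
Sum = 0.21572433.
SE = √(0.21572433) = 0.4645.

0.4645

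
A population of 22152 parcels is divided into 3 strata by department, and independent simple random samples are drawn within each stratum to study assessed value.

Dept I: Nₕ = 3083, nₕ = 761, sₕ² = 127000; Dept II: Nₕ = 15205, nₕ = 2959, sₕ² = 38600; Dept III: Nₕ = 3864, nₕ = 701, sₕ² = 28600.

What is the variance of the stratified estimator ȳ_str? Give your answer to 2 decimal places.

8.40

Var(ȳ_str) = Σₕ Wₕ²(1 − fₕ)sₕ²/nₕ with Wₕ = Nₕ/N, N = 22152.
Dept I: Wₕ = 0.13917479; term = 0.13917479²·(1 − 0.24683750)·127000/761 = 2.4346073.
Dept II: Wₕ = 0.68639401; term = 0.68639401²·(1 − 0.19460704)·38600/2959 = 4.9499081.
Dept III: Wₕ = 0.17443120; term = 0.17443120²·(1 − 0.18141822)·28600/701 = 1.0161514.
Sum = 8.4006668.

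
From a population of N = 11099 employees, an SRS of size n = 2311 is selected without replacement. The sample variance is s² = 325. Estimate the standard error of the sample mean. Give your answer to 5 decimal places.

Under SRS without replacement, Var(ȳ) = (1 − f)·s²/n with f = n/N = 2311/11099 = 0.20821696.
Var(ȳ) = (1 − 0.20821696)·325/2311 = 0.79178304·0.14063176 = 0.11134984.
SE(ȳ) = √(0.11134984) = 0.33369.

0.33369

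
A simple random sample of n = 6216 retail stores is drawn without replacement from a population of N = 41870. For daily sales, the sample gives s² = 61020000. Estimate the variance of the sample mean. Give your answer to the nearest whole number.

8359

Under SRS without replacement, Var(ȳ) = (1 − f)·s²/n with f = n/N = 6216/41870 = 0.14845952.
Var(ȳ) = (1 − 0.14845952)·61020000/6216 = 0.85154048·9816.6023 = 8359.2343.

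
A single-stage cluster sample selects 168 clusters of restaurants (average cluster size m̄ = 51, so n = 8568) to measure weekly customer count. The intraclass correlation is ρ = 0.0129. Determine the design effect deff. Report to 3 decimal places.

deff = 1 + (51 − 1)·0.0129 = 1 + 0.645 = 1.645.

1.645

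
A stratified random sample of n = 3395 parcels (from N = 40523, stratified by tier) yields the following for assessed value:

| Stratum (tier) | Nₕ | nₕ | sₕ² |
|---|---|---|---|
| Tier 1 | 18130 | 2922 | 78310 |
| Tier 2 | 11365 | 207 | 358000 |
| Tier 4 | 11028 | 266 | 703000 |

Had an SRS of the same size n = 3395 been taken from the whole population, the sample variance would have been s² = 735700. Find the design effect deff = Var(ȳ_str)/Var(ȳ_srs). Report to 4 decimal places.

1.6574

Var(ȳ_str) = Σ Wₕ²(1−fₕ)sₕ²/nₕ with Wₕ = Nₕ/40523:
  Tier 1: (18130/40523)²·(1−2922/18130)·78310/2922 = 4.4999091
  Tier 2: (11365/40523)²·(1−207/11365)·358000/207 = 133.55658
  Tier 4: (11028/40523)²·(1−266/11028)·703000/266 = 191.01183
  → Var(ȳ_str) = 329.06832.
Var(ȳ_srs) = (1 − 3395/40523)·735700/3395 = 198.54591.
deff = 329.06832 / 198.54591 = 1.6574.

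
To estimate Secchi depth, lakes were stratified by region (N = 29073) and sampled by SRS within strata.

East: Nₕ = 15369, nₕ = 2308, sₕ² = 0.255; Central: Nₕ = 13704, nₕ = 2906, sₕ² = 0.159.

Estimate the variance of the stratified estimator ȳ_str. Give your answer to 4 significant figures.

Var(ȳ_str) = Σₕ Wₕ²(1 − fₕ)sₕ²/nₕ with Wₕ = Nₕ/N, N = 29073.
East: Wₕ = 0.52863482; term = 0.52863482²·(1 − 0.15017243)·0.255/2308 = 2.6238966 × 10^-5.
Central: Wₕ = 0.47136518; term = 0.47136518²·(1 − 0.21205487)·0.159/2906 = 9.5788306 × 10^-6.
Sum = 3.5817797 × 10^-5.

3.582 × 10^-5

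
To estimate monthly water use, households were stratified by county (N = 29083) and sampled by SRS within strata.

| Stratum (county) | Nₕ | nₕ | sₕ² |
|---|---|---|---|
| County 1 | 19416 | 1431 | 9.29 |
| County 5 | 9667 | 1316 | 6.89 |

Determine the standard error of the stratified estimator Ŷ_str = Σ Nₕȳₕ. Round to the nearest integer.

Var(Ŷ_str) = Σₕ Nₕ²(1 − fₕ)sₕ²/nₕ.
County 1: 19416²·(1 − 1431/19416)·9.29/1431 = 2.2669727 × 10^6.
County 5: 9667²·(1 − 1316/9667)·6.89/1316 = 422662.32.
Sum = 2.689635 × 10^6.
SE = √(2.689635 × 10^6) = 1640.

1640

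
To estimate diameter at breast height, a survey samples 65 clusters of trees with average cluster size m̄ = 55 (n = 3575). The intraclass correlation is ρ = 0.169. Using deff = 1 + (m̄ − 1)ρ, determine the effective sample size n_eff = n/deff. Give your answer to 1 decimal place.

353.1

deff = 1 + (55 − 1)·0.169 = 1 + 9.126 = 10.126.
n_eff = 3575 / 10.126 = 353.1.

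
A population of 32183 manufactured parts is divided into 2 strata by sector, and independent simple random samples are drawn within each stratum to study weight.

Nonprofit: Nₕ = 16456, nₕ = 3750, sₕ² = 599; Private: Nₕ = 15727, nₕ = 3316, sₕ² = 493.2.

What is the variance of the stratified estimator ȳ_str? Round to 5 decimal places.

0.06028

Var(ȳ_str) = Σₕ Wₕ²(1 − fₕ)sₕ²/nₕ with Wₕ = Nₕ/N, N = 32183.
Nonprofit: Wₕ = 0.51132586; term = 0.51132586²·(1 − 0.22788041)·599/3750 = 0.032245984.
Private: Wₕ = 0.48867414; term = 0.48867414²·(1 − 0.21084759)·493.2/3316 = 0.028029036.
Sum = 0.06027502.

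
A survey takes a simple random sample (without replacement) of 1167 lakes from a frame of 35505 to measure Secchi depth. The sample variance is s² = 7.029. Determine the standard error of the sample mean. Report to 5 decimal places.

0.07632

Under SRS without replacement, Var(ȳ) = (1 − f)·s²/n with f = n/N = 1167/35505 = 0.03286861.
Var(ȳ) = (1 − 0.03286861)·7.029/1167 = 0.96713139·0.0060231362 = 0.0058251641.
SE(ȳ) = √(0.0058251641) = 0.07632.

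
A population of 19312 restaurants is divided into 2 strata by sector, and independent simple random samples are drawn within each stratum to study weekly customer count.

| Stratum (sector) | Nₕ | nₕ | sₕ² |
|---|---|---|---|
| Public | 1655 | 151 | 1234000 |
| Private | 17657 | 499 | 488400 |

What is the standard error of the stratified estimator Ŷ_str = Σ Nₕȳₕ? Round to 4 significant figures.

Var(Ŷ_str) = Σₕ Nₕ²(1 − fₕ)sₕ²/nₕ.
Public: 1655²·(1 − 151/1655)·1234000/151 = 2.034155 × 10^10.
Private: 17657²·(1 − 499/17657)·488400/499 = 2.9652321 × 10^11.
Sum = 3.1686476 × 10^11.
SE = √(3.1686476 × 10^11) = 562900.

562900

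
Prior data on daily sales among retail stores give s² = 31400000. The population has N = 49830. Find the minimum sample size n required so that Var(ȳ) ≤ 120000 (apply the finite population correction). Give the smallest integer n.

Without fpc, n₀ = s²/D = 31400000/120000 = 261.6667.
With fpc, (1 − n/N)·s²/n ≤ D requires n ≥ n₀/(1 + n₀/N) = 261.6667/(1 + 261.6667/49830) = 260.2998.
Rounding up, n = 261.

261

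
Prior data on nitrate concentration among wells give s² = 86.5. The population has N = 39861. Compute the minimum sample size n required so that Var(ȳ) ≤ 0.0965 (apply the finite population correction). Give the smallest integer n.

Without fpc, n₀ = s²/D = 86.5/0.0965 = 896.3731.
With fpc, (1 − n/N)·s²/n ≤ D requires n ≥ n₀/(1 + n₀/N) = 896.3731/(1 + 896.3731/39861) = 876.6593.
Rounding up, n = 877.

877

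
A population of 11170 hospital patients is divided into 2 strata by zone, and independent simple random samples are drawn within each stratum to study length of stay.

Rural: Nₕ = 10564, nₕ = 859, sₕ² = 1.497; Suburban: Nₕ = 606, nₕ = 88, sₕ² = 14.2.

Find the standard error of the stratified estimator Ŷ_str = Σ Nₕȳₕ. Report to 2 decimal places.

Var(Ŷ_str) = Σₕ Nₕ²(1 − fₕ)sₕ²/nₕ.
Rural: 10564²·(1 − 859/10564)·1.497/859 = 178670.38.
Suburban: 606²·(1 − 88/606)·14.2/88 = 50653.336.
Sum = 229323.72.
SE = √(229323.72) = 478.88.

478.88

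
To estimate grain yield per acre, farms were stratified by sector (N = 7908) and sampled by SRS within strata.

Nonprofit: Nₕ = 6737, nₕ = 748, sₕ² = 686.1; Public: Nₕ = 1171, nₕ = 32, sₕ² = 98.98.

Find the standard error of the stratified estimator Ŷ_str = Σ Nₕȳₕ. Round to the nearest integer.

Var(Ŷ_str) = Σₕ Nₕ²(1 − fₕ)sₕ²/nₕ.
Nonprofit: 6737²·(1 − 748/6737)·686.1/748 = 3.7008943 × 10^7.
Public: 1171²·(1 − 32/1171)·98.98/32 = 4.1255142 × 10^6.
Sum = 4.1134457 × 10^7.
SE = √(4.1134457 × 10^7) = 6414.

6414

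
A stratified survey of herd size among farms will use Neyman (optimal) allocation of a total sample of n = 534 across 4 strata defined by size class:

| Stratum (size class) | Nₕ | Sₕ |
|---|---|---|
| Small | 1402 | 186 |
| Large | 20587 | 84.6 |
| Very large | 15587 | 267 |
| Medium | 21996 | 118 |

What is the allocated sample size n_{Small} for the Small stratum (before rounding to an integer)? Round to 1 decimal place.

15.9

Neyman allocation: nₕ = n·NₕSₕ / Σⱼ NⱼSⱼ.
Σ NⱼSⱼ = 1402·186 + 20587·84.6 + 15587·267 + 21996·118 = 8.7596892 × 10^6.
n_{Small} = 534·1402·186 / (8.7596892 × 10^6) = 15.9.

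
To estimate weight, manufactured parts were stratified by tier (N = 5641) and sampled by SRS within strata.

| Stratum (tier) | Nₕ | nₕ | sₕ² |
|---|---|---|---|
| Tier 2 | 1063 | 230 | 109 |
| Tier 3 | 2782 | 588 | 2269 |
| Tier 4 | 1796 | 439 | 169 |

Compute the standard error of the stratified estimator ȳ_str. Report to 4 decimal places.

Var(ȳ_str) = Σₕ Wₕ²(1 − fₕ)sₕ²/nₕ with Wₕ = Nₕ/N, N = 5641.
Tier 2: Wₕ = 0.18844177; term = 0.18844177²·(1 − 0.21636877)·109/230 = 0.013187568.
Tier 3: Wₕ = 0.49317497; term = 0.49317497²·(1 − 0.21135873)·2269/588 = 0.74018234.
Tier 4: Wₕ = 0.31838327; term = 0.31838327²·(1 − 0.24443207)·169/439 = 0.029484663.
Sum = 0.78285457.
SE = √(0.78285457) = 0.8848.

0.8848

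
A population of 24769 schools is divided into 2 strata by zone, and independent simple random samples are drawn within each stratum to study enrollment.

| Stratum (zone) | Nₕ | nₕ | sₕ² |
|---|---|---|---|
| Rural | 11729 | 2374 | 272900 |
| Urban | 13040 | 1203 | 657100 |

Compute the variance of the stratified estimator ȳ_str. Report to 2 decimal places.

Var(ȳ_str) = Σₕ Wₕ²(1 − fₕ)sₕ²/nₕ with Wₕ = Nₕ/N, N = 24769.
Rural: Wₕ = 0.47353547; term = 0.47353547²·(1 − 0.20240430)·272900/2374 = 20.55941.
Urban: Wₕ = 0.52646453; term = 0.52646453²·(1 − 0.09225460)·657100/1203 = 137.42576.
Sum = 157.98517.

157.99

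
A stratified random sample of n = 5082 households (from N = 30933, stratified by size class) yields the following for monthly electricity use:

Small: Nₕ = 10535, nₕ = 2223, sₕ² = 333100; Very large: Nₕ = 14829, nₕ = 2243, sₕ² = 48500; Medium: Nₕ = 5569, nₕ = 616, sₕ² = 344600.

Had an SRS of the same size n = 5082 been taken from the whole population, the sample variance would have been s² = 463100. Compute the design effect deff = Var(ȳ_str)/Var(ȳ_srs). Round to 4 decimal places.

0.4472

Var(ȳ_str) = Σ Wₕ²(1−fₕ)sₕ²/nₕ with Wₕ = Nₕ/30933:
  Small: (10535/30933)²·(1−2223/10535)·333100/2223 = 13.712958
  Very large: (14829/30933)²·(1−2243/14829)·48500/2243 = 4.2176251
  Medium: (5569/30933)²·(1−616/5569)·344600/616 = 16.126348
  → Var(ȳ_str) = 34.056931.
Var(ȳ_srs) = (1 − 5082/30933)·463100/5082 = 76.154475.
deff = 34.056931 / 76.154475 = 0.4472.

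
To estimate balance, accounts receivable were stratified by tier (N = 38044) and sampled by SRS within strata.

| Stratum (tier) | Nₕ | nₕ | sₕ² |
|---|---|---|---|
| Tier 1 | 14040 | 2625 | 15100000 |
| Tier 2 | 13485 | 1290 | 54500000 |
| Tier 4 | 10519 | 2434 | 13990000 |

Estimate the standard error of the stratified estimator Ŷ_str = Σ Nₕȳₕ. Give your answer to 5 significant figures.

Var(Ŷ_str) = Σₕ Nₕ²(1 − fₕ)sₕ²/nₕ.
Tier 1: 14040²·(1 − 2625/14040)·15100000/2625 = 9.2191454 × 10^11.
Tier 2: 13485²·(1 − 1290/13485)·54500000/1290 = 6.9476758 × 10^12.
Tier 4: 10519²·(1 − 2434/10519)·13990000/2434 = 4.8882299 × 10^11.
Sum = 8.3584133 × 10^12.
SE = √(8.3584133 × 10^12) = 2.8911 × 10^6.

2.8911 × 10^6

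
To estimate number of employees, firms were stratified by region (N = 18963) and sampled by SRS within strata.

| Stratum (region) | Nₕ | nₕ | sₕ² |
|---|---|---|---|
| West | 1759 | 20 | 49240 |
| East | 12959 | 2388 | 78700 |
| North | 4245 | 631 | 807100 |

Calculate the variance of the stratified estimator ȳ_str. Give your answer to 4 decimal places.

Var(ȳ_str) = Σₕ Wₕ²(1 − fₕ)sₕ²/nₕ with Wₕ = Nₕ/N, N = 18963.
West: Wₕ = 0.09275958; term = 0.09275958²·(1 − 0.01137010)·49240/20 = 20.943023.
East: Wₕ = 0.68338343; term = 0.68338343²·(1 − 0.18427348)·78700/2388 = 12.554918.
North: Wₕ = 0.22385698; term = 0.22385698²·(1 − 0.14864547)·807100/631 = 54.569471.
Sum = 88.067412.

88.0674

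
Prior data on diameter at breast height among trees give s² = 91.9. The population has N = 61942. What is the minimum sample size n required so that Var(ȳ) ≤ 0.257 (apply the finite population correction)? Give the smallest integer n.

356

Without fpc, n₀ = s²/D = 91.9/0.257 = 357.5875.
With fpc, (1 − n/N)·s²/n ≤ D requires n ≥ n₀/(1 + n₀/N) = 357.5875/(1 + 357.5875/61942) = 355.5350.
Rounding up, n = 356.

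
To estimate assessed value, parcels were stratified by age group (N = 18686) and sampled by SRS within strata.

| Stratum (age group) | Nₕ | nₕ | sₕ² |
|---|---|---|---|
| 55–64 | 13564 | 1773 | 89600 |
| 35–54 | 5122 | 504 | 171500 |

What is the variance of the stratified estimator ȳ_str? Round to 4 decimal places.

46.1988

Var(ȳ_str) = Σₕ Wₕ²(1 − fₕ)sₕ²/nₕ with Wₕ = Nₕ/N, N = 18686.
55–64: Wₕ = 0.72589104; term = 0.72589104²·(1 − 0.13071365)·89600/1773 = 23.147549.
35–54: Wₕ = 0.27410896; term = 0.27410896²·(1 − 0.09839906)·171500/504 = 23.051246.
Sum = 46.198795.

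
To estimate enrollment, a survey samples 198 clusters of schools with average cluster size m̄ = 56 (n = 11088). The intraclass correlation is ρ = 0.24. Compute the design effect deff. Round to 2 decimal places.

14.20

deff = 1 + (56 − 1)·0.24 = 1 + 13.2 = 14.2.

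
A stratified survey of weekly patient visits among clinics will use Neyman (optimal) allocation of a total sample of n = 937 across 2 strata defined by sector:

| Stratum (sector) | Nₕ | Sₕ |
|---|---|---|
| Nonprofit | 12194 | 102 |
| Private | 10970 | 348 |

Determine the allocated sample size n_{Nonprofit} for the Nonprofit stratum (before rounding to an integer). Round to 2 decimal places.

Neyman allocation: nₕ = n·NₕSₕ / Σⱼ NⱼSⱼ.
Σ NⱼSⱼ = 12194·102 + 10970·348 = 5.061348 × 10^6.
n_{Nonprofit} = 937·12194·102 / (5.061348 × 10^6) = 230.26.

230.26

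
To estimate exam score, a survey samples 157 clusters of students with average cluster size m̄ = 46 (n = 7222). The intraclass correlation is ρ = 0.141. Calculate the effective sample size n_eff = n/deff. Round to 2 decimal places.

deff = 1 + (46 − 1)·0.141 = 1 + 6.345 = 7.345.
n_eff = 7222 / 7.345 = 983.25.

983.25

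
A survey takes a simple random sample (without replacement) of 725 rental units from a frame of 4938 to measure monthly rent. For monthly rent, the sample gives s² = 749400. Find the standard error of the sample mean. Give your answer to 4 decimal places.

Under SRS without replacement, Var(ȳ) = (1 − f)·s²/n with f = n/N = 725/4938 = 0.14682058.
Var(ȳ) = (1 − 0.14682058)·749400/725 = 0.85317942·1033.6552 = 881.89333.
SE(ȳ) = √(881.89333) = 29.6967.

29.6967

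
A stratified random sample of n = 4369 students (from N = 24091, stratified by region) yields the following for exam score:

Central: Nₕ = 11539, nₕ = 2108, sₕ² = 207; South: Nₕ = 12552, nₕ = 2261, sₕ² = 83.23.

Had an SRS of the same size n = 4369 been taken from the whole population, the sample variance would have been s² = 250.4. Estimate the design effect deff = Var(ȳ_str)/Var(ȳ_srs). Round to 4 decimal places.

Var(ȳ_str) = Σ Wₕ²(1−fₕ)sₕ²/nₕ with Wₕ = Nₕ/24091:
  Central: (11539/24091)²·(1−2108/11539)·207/2108 = 0.018412637
  South: (12552/24091)²·(1−2261/12552)·83.23/2261 = 0.0081929478
  → Var(ȳ_str) = 0.026605585.
Var(ȳ_srs) = (1 − 4369/24091)·250.4/4369 = 0.046918963.
deff = 0.026605585 / 0.046918963 = 0.5671.

0.5671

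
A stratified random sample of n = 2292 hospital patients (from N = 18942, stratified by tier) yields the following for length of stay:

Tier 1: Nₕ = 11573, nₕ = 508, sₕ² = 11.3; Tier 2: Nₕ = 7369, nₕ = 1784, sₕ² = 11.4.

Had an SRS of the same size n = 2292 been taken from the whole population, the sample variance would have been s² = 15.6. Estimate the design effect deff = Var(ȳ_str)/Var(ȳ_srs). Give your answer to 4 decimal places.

1.4495

Var(ȳ_str) = Σ Wₕ²(1−fₕ)sₕ²/nₕ with Wₕ = Nₕ/18942:
  Tier 1: (11573/18942)²·(1−508/11573)·11.3/508 = 0.0079389019
  Tier 2: (7369/18942)²·(1−1784/7369)·11.4/1784 = 7.3297653 × 10^-4
  → Var(ȳ_str) = 0.0086718784.
Var(ȳ_srs) = (1 − 2292/18942)·15.6/2292 = 0.005982716.
deff = 0.0086718784 / 0.005982716 = 1.4495.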